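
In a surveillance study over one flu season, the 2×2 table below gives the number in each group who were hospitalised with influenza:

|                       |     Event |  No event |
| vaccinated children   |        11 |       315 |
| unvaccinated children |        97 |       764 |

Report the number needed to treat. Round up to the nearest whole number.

NNT ≈ 13

risk, vaccinated children = 11/326 = 0.033742
risk, unvaccinated children = 97/861 = 0.112660
absolute risk difference = 0.078917
1 / 0.078917 = 12.672 → round up → 13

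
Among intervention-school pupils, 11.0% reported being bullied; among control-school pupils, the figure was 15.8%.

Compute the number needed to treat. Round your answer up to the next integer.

NNT ≈ 21

absolute risk difference = 0.048000
1 / 0.048000 = 20.833 → round up → 21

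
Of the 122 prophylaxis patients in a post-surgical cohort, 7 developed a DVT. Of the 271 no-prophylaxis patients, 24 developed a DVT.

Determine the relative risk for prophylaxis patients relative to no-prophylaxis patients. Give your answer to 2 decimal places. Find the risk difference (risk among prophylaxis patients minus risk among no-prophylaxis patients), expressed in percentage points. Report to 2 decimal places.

RR = 0.65; RD = -3.12

risk, prophylaxis patients = 7/122 = 0.0574
risk, no-prophylaxis patients = 24/271 = 0.0886
RR = 0.0574 / 0.0886 = 0.65
risk difference = 0.0574 − 0.0886 = -0.0312 → -3.12 percentage points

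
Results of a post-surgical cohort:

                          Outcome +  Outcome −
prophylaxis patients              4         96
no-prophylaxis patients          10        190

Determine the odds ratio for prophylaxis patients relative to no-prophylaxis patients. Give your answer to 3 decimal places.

OR = (4 × 190) / (96 × 10) = 760/960 ≈ 0.792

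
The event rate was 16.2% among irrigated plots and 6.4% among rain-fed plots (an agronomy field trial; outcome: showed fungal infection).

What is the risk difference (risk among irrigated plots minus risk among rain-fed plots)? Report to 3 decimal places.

risk difference = 0.1620 − 0.0640 = 0.098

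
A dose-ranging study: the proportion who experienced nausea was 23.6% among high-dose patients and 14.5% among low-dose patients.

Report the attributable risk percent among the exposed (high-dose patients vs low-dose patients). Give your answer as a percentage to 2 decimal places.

AR% = (0.2360 − 0.1450) / 0.2360 = 0.3856 → 38.56%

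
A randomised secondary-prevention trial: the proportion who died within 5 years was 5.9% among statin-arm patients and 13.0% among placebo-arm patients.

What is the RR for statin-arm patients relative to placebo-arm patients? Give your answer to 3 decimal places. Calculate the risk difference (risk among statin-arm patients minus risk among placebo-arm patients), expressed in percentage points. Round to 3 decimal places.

RR = 0.0590 / 0.1300 = 0.454
risk difference = 0.0590 − 0.1300 = -0.0710 → -7.100 percentage points

RR = 0.454; RD = -7.100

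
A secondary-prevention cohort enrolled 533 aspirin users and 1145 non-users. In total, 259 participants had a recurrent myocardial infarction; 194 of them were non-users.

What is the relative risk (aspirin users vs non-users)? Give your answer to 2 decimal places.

RR: 0.72

aspirin users with the outcome: 259 − 194 = 65
aspirin users without the outcome: 533 − 65 = 468
non-users without the outcome: 1145 − 194 = 951
risk, aspirin users = 65/533 = 0.1220
risk, non-users = 194/1145 = 0.1694
RR = 0.1220 / 0.1694 = 0.72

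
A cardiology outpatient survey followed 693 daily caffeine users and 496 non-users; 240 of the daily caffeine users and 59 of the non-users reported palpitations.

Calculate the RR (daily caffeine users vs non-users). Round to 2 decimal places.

2.91

risk, daily caffeine users = 240/693 = 0.3463
risk, non-users = 59/496 = 0.1190
RR = 0.3463 / 0.1190 = 2.91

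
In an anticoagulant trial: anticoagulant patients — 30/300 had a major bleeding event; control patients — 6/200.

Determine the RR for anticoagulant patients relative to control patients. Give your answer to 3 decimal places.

risk, anticoagulant patients = 30/300 = 0.10000
risk, control patients = 6/200 = 0.03000
RR = 0.10000 / 0.03000 = 3.333

RR ≈ 3.333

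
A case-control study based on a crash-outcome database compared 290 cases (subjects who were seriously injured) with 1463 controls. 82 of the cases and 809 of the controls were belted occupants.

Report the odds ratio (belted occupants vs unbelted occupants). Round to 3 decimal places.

odds, belted occupants = 82/809 = 0.1014
odds, unbelted occupants = 208/654 = 0.3180
OR = 0.1014 / 0.3180 = 0.319

OR = 0.319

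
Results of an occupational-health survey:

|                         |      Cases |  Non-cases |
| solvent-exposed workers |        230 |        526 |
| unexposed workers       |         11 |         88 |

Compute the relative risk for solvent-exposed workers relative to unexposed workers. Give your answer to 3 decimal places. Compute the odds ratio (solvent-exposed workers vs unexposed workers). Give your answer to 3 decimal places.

RR = 2.738; OR = 3.498

risk, solvent-exposed workers = 230/756 = 0.3042
risk, unexposed workers = 11/99 = 0.1111
RR = 0.3042 / 0.1111 = 2.738
OR = (230 × 88) / (526 × 11) = 20240/5786 ≈ 3.498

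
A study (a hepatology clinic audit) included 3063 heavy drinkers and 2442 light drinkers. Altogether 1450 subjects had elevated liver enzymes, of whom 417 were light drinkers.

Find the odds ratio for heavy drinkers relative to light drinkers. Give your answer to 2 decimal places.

OR: 2.47

heavy drinkers with the outcome: 1450 − 417 = 1033
heavy drinkers without the outcome: 3063 − 1033 = 2030
light drinkers without the outcome: 2442 − 417 = 2025
odds, heavy drinkers = 1033/2030 = 0.5089
odds, light drinkers = 417/2025 = 0.2059
OR = 0.5089 / 0.2059 = 2.47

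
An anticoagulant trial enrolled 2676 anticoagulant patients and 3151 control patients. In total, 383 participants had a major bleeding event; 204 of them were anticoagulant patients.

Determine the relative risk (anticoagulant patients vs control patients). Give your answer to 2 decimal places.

anticoagulant patients without the outcome: 2676 − 204 = 2472
control patients with the outcome: 383 − 204 = 179
control patients without the outcome: 3151 − 179 = 2972
risk, anticoagulant patients = 204/2676 = 0.0762
risk, control patients = 179/3151 = 0.0568
RR = 0.0762 / 0.0568 = 1.34

RR = 1.34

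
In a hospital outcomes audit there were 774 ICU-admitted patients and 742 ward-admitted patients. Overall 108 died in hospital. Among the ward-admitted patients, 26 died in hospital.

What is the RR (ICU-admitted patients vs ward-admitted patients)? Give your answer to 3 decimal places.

RR = 3.023

ICU-admitted patients with the outcome: 108 − 26 = 82
ICU-admitted patients without the outcome: 774 − 82 = 692
ward-admitted patients without the outcome: 742 − 26 = 716
risk, ICU-admitted patients = 82/774 = 0.10594
risk, ward-admitted patients = 26/742 = 0.03504
RR = 0.10594 / 0.03504 = 3.023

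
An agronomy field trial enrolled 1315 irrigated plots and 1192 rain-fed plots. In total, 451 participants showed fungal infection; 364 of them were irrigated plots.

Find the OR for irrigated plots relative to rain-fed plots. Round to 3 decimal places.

irrigated plots without the outcome: 1315 − 364 = 951
rain-fed plots with the outcome: 451 − 364 = 87
rain-fed plots without the outcome: 1192 − 87 = 1105
OR = (364 × 1105) / (951 × 87) = 402220/82737 ≈ 4.861

4.861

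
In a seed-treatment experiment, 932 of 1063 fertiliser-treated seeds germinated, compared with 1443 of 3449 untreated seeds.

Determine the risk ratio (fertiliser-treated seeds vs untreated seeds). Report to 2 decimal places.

RR ≈ 2.10

risk, fertiliser-treated seeds = 932/1063 = 0.8768
risk, untreated seeds = 1443/3449 = 0.4184
RR = 0.8768 / 0.4184 = 2.10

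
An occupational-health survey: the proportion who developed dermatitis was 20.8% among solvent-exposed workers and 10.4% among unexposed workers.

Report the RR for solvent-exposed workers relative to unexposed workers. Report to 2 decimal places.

RR = 0.2080 / 0.1040 = 2.00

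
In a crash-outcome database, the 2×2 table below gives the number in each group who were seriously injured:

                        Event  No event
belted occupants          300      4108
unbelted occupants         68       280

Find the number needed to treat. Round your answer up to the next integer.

NNT: 8

risk, belted occupants = 300/4408 = 0.068058
risk, unbelted occupants = 68/348 = 0.195402
absolute risk difference = 0.127344
1 / 0.127344 = 7.853 → round up → 8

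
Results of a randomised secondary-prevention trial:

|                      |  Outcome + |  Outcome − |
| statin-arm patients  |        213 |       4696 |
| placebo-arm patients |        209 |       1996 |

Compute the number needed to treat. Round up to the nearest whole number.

NNT ≈ 20

risk, statin-arm patients = 213/4909 = 0.043390
risk, placebo-arm patients = 209/2205 = 0.094785
absolute risk difference = 0.051395
1 / 0.051395 = 19.457 → round up → 20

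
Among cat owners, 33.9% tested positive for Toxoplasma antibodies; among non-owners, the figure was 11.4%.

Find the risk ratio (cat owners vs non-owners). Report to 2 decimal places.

RR = 0.3390 / 0.1140 = 2.97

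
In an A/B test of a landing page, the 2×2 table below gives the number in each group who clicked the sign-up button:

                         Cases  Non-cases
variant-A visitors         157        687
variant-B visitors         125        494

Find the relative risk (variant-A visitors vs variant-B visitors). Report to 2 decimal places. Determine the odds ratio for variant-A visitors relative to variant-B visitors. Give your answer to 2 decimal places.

risk, variant-A visitors = 157/844 = 0.1860
risk, variant-B visitors = 125/619 = 0.2019
RR = 0.1860 / 0.2019 = 0.92
OR = (157 × 494) / (687 × 125) = 77558/85875 ≈ 0.90

RR = 0.92; OR = 0.90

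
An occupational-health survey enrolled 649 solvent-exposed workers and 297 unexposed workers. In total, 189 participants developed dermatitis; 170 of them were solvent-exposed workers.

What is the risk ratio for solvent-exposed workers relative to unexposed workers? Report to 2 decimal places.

solvent-exposed workers without the outcome: 649 − 170 = 479
unexposed workers with the outcome: 189 − 170 = 19
unexposed workers without the outcome: 297 − 19 = 278
risk, solvent-exposed workers = 170/649 = 0.2619
risk, unexposed workers = 19/297 = 0.0640
RR = 0.2619 / 0.0640 = 4.09

4.09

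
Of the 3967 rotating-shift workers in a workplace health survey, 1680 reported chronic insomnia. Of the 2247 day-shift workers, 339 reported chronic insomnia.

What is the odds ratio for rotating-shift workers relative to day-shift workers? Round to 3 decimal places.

OR = (1680 × 1908) / (2287 × 339) = 3205440/775293 ≈ 4.134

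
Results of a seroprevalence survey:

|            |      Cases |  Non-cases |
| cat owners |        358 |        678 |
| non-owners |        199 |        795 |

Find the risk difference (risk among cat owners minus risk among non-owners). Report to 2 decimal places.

risk, cat owners = 358/1036 = 0.3456
risk, non-owners = 199/994 = 0.2002
risk difference = 0.3456 − 0.2002 = 0.15

RD = 0.15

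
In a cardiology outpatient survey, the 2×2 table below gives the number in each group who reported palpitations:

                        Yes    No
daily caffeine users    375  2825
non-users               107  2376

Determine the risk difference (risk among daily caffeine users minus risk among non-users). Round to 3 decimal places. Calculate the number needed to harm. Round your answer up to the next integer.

RD = 0.074; NNH = 14

risk, daily caffeine users = 375/3200 = 0.11719
risk, non-users = 107/2483 = 0.04309
risk difference = 0.11719 − 0.04309 = 0.074
absolute risk difference = 0.074094
1 / 0.074094 = 13.496 → round up → 14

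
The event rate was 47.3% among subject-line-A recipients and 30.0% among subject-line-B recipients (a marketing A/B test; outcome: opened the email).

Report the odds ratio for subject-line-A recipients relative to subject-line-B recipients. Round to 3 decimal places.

OR: 2.094

odds, subject-line-A recipients = 0.4730/0.5270 = 0.8975
odds, subject-line-B recipients = 0.3000/0.7000 = 0.4286
OR = 0.8975 / 0.4286 = 2.094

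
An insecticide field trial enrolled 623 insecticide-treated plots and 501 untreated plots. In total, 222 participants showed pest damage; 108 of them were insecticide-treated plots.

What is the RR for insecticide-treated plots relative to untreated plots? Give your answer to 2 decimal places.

insecticide-treated plots without the outcome: 623 − 108 = 515
untreated plots with the outcome: 222 − 108 = 114
untreated plots without the outcome: 501 − 114 = 387
risk, insecticide-treated plots = 108/623 = 0.1734
risk, untreated plots = 114/501 = 0.2275
RR = 0.1734 / 0.2275 = 0.76

0.76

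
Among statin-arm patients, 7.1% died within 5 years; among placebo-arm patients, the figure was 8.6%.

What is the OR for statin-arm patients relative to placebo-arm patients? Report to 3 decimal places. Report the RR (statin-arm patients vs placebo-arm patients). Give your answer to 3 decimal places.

OR = 0.812; RR = 0.826

odds, statin-arm patients = 0.0710/0.9290 = 0.0764
odds, placebo-arm patients = 0.0860/0.9140 = 0.0941
OR = 0.0764 / 0.0941 = 0.812
RR = 0.0710 / 0.0860 = 0.826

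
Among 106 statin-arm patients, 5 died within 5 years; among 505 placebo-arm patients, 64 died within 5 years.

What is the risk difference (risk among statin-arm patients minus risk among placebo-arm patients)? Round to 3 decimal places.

RD: -0.080

risk, statin-arm patients = 5/106 = 0.04717
risk, placebo-arm patients = 64/505 = 0.12673
risk difference = 0.04717 − 0.12673 = -0.080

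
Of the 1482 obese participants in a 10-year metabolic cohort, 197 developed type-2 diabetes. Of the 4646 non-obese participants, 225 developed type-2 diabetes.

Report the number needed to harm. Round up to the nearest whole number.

12

risk, obese participants = 197/1482 = 0.132928
risk, non-obese participants = 225/4646 = 0.048429
absolute risk difference = 0.084500
1 / 0.084500 = 11.834 → round up → 12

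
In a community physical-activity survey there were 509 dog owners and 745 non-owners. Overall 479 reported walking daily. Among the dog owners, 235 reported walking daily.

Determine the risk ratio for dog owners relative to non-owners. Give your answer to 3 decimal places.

1.410

dog owners without the outcome: 509 − 235 = 274
non-owners with the outcome: 479 − 235 = 244
non-owners without the outcome: 745 − 244 = 501
risk, dog owners = 235/509 = 0.4617
risk, non-owners = 244/745 = 0.3275
RR = 0.4617 / 0.3275 = 1.410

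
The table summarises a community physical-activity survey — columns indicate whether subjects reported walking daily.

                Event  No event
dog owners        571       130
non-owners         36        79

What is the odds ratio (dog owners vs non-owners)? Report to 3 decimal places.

OR = (571 × 79) / (130 × 36) = 45109/4680 ≈ 9.639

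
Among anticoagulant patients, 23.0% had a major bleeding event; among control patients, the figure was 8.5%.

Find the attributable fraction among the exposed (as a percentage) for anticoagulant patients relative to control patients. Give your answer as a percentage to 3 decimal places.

AR% = (0.2300 − 0.0850) / 0.2300 = 0.6304 → 63.043%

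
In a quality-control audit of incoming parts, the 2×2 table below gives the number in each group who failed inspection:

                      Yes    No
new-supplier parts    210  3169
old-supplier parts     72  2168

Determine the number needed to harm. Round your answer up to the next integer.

NNH ≈ 34

risk, new-supplier parts = 210/3379 = 0.062149
risk, old-supplier parts = 72/2240 = 0.032143
absolute risk difference = 0.030006
1 / 0.030006 = 33.327 → round up → 34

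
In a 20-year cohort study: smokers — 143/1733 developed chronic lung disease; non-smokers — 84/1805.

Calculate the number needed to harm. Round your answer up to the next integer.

NNH = 28

risk, smokers = 143/1733 = 0.082516
risk, non-smokers = 84/1805 = 0.046537
absolute risk difference = 0.035978
1 / 0.035978 = 27.795 → round up → 28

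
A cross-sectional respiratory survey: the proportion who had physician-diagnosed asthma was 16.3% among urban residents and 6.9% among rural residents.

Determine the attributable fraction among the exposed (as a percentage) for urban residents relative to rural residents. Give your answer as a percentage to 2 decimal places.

AR% = (0.1630 − 0.0690) / 0.1630 = 0.5767 → 57.67%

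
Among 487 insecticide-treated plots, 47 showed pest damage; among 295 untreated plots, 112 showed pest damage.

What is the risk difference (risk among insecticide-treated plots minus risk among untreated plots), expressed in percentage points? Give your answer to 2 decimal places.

-28.32

risk, insecticide-treated plots = 47/487 = 0.0965
risk, untreated plots = 112/295 = 0.3797
risk difference = 0.0965 − 0.3797 = -0.2832 → -28.32 percentage points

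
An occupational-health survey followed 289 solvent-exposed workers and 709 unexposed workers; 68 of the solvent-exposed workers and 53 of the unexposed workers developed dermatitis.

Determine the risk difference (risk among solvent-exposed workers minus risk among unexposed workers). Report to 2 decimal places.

RD = 0.16

risk, solvent-exposed workers = 68/289 = 0.2353
risk, unexposed workers = 53/709 = 0.0748
risk difference = 0.2353 − 0.0748 = 0.16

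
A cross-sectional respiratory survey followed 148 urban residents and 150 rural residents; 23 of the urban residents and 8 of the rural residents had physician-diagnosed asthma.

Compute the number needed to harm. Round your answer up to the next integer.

risk, urban residents = 23/148 = 0.155405
risk, rural residents = 8/150 = 0.053333
absolute risk difference = 0.102072
1 / 0.102072 = 9.797 → round up → 10

10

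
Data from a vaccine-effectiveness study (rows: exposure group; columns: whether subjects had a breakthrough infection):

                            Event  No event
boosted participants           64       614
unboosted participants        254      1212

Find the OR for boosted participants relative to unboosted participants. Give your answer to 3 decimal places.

OR = (64 × 1212) / (614 × 254) = 77568/155956 ≈ 0.497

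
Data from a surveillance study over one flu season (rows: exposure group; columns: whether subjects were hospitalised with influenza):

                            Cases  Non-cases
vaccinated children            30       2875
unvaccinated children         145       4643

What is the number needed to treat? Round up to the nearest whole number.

risk, vaccinated children = 30/2905 = 0.010327
risk, unvaccinated children = 145/4788 = 0.030284
absolute risk difference = 0.019957
1 / 0.019957 = 50.108 → round up → 51

NNT: 51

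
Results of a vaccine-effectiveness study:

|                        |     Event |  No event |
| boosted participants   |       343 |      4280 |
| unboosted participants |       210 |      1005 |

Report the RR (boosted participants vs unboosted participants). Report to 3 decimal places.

risk, boosted participants = 343/4623 = 0.0742
risk, unboosted participants = 210/1215 = 0.1728
RR = 0.0742 / 0.1728 = 0.429

RR = 0.429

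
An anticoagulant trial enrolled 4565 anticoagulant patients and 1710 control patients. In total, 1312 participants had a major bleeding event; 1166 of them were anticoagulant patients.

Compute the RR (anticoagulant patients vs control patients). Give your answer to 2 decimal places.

RR = 2.99

anticoagulant patients without the outcome: 4565 − 1166 = 3399
control patients with the outcome: 1312 − 1166 = 146
control patients without the outcome: 1710 − 146 = 1564
risk, anticoagulant patients = 1166/4565 = 0.2554
risk, control patients = 146/1710 = 0.0854
RR = 0.2554 / 0.0854 = 2.99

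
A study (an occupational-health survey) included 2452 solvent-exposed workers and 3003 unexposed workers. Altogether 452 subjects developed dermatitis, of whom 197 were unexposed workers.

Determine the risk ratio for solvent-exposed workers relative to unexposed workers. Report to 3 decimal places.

RR ≈ 1.585

solvent-exposed workers with the outcome: 452 − 197 = 255
solvent-exposed workers without the outcome: 2452 − 255 = 2197
unexposed workers without the outcome: 3003 − 197 = 2806
risk, solvent-exposed workers = 255/2452 = 0.1040
risk, unexposed workers = 197/3003 = 0.0656
RR = 0.1040 / 0.0656 = 1.585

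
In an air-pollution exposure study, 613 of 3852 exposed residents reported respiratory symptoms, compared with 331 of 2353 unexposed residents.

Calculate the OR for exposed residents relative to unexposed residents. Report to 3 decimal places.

odds, exposed residents = 613/3239 = 0.1893
odds, unexposed residents = 331/2022 = 0.1637
OR = 0.1893 / 0.1637 = 1.156

OR = 1.156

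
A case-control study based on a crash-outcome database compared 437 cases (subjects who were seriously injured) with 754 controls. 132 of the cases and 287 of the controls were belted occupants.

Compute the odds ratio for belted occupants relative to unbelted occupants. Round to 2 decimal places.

odds, belted occupants = 132/287 = 0.4599
odds, unbelted occupants = 305/467 = 0.6531
OR = 0.4599 / 0.6531 = 0.70

OR = 0.70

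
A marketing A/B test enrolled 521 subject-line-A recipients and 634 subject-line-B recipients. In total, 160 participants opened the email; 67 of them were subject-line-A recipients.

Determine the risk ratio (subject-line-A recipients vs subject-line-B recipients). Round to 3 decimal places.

RR ≈ 0.877

subject-line-A recipients without the outcome: 521 − 67 = 454
subject-line-B recipients with the outcome: 160 − 67 = 93
subject-line-B recipients without the outcome: 634 − 93 = 541
risk, subject-line-A recipients = 67/521 = 0.1286
risk, subject-line-B recipients = 93/634 = 0.1467
RR = 0.1286 / 0.1467 = 0.877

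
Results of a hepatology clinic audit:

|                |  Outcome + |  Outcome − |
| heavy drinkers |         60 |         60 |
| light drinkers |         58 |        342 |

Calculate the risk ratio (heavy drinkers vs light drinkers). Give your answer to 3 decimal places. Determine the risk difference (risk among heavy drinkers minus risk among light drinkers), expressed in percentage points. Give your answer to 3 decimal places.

risk, heavy drinkers = 60/120 = 0.5000
risk, light drinkers = 58/400 = 0.1450
RR = 0.5000 / 0.1450 = 3.448
risk difference = 0.5000 − 0.1450 = 0.3550 → 35.500 percentage points

RR = 3.448; RD = 35.500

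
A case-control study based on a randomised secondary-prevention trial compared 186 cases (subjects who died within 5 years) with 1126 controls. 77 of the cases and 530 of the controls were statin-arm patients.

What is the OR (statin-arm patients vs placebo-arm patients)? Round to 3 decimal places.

odds, statin-arm patients = 77/530 = 0.1453
odds, placebo-arm patients = 109/596 = 0.1829
OR = 0.1453 / 0.1829 = 0.794

OR: 0.794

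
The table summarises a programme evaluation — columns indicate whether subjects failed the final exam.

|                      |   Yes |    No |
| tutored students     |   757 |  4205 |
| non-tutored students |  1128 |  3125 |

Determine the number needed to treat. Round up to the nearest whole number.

9

risk, tutored students = 757/4962 = 0.152559
risk, non-tutored students = 1128/4253 = 0.265225
absolute risk difference = 0.112665
1 / 0.112665 = 8.876 → round up → 9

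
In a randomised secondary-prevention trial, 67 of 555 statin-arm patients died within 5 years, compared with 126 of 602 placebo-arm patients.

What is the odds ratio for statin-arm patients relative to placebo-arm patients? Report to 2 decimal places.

OR = (67 × 476) / (488 × 126) = 31892/61488 ≈ 0.52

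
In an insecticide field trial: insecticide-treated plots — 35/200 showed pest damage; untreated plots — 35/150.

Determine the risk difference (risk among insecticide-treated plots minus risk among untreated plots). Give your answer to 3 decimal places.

risk, insecticide-treated plots = 35/200 = 0.1750
risk, untreated plots = 35/150 = 0.2333
risk difference = 0.1750 − 0.2333 = -0.058

RD = -0.058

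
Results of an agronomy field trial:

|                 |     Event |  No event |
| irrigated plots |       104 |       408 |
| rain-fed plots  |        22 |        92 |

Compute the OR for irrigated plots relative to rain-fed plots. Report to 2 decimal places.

odds, irrigated plots = 104/408 = 0.2549
odds, rain-fed plots = 22/92 = 0.2391
OR = 0.2549 / 0.2391 = 1.07

1.07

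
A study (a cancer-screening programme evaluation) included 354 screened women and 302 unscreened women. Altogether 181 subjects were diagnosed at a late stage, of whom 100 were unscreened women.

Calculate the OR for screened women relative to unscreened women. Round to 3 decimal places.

OR = 0.599

screened women with the outcome: 181 − 100 = 81
screened women without the outcome: 354 − 81 = 273
unscreened women without the outcome: 302 − 100 = 202
odds, screened women = 81/273 = 0.2967
odds, unscreened women = 100/202 = 0.4950
OR = 0.2967 / 0.4950 = 0.599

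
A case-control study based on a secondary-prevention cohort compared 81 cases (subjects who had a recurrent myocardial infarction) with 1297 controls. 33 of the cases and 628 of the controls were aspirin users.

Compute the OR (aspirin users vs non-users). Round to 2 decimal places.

OR = (33 × 669) / (628 × 48) = 22077/30144 ≈ 0.73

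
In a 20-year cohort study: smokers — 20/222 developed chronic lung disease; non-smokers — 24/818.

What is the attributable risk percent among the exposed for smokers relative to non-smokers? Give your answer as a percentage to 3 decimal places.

risk, smokers = 20/222 = 0.09009
risk, non-smokers = 24/818 = 0.02934
AR% = (0.09009 − 0.02934) / 0.09009 = 0.6743 → 67.433%

67.433%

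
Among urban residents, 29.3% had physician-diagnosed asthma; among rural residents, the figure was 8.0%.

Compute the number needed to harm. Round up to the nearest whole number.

absolute risk difference = 0.213000
1 / 0.213000 = 4.695 → round up → 5

NNH: 5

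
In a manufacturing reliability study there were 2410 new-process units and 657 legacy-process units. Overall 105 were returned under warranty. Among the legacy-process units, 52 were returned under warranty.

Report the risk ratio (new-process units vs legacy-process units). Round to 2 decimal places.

new-process units with the outcome: 105 − 52 = 53
new-process units without the outcome: 2410 − 53 = 2357
legacy-process units without the outcome: 657 − 52 = 605
risk, new-process units = 53/2410 = 0.02199
risk, legacy-process units = 52/657 = 0.07915
RR = 0.02199 / 0.07915 = 0.28

0.28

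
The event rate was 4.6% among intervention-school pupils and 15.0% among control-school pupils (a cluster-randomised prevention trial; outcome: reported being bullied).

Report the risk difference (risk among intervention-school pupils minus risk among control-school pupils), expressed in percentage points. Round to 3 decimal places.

risk difference = 0.04600 − 0.15000 = -0.10400 → -10.400 percentage points

RD: -10.400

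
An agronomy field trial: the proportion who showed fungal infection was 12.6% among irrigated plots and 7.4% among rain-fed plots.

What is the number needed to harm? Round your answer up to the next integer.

absolute risk difference = 0.052000
1 / 0.052000 = 19.231 → round up → 20

NNH = 20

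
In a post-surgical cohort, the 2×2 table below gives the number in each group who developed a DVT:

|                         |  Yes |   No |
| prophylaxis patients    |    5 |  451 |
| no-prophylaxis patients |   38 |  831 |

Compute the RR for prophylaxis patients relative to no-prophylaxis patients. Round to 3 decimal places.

risk, prophylaxis patients = 5/456 = 0.01096
risk, no-prophylaxis patients = 38/869 = 0.04373
RR = 0.01096 / 0.04373 = 0.251

0.251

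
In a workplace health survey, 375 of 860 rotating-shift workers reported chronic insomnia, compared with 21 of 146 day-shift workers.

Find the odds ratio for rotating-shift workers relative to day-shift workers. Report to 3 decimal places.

odds, rotating-shift workers = 375/485 = 0.7732
odds, day-shift workers = 21/125 = 0.1680
OR = 0.7732 / 0.1680 = 4.602

OR ≈ 4.602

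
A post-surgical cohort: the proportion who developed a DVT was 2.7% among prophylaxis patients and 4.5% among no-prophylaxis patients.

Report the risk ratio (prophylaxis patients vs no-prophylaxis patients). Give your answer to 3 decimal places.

RR = 0.02700 / 0.04500 = 0.600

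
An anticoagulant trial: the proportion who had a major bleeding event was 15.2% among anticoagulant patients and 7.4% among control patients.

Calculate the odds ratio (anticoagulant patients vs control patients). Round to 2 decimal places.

odds, anticoagulant patients = 0.1520/0.8480 = 0.1792
odds, control patients = 0.0740/0.9260 = 0.0799
OR = 0.1792 / 0.0799 = 2.24

OR = 2.24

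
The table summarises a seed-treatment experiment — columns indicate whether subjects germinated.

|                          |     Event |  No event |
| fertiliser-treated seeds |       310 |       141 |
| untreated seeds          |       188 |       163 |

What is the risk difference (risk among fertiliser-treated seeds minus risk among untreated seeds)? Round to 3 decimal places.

risk, fertiliser-treated seeds = 310/451 = 0.6874
risk, untreated seeds = 188/351 = 0.5356
risk difference = 0.6874 − 0.5356 = 0.152

0.152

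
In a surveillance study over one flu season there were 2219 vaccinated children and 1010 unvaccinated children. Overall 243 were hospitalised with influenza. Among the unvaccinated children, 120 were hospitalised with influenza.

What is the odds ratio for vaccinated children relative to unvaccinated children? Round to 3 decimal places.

vaccinated children with the outcome: 243 − 120 = 123
vaccinated children without the outcome: 2219 − 123 = 2096
unvaccinated children without the outcome: 1010 − 120 = 890
OR = (123 × 890) / (2096 × 120) = 109470/251520 ≈ 0.435

0.435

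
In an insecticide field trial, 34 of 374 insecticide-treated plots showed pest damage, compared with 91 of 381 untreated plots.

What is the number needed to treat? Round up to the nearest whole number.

7

risk, insecticide-treated plots = 34/374 = 0.090909
risk, untreated plots = 91/381 = 0.238845
absolute risk difference = 0.147936
1 / 0.147936 = 6.760 → round up → 7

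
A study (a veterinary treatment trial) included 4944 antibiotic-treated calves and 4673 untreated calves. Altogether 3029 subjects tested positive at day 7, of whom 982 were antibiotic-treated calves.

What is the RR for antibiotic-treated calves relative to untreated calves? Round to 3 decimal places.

antibiotic-treated calves without the outcome: 4944 − 982 = 3962
untreated calves with the outcome: 3029 − 982 = 2047
untreated calves without the outcome: 4673 − 2047 = 2626
risk, antibiotic-treated calves = 982/4944 = 0.1986
risk, untreated calves = 2047/4673 = 0.4380
RR = 0.1986 / 0.4380 = 0.453

RR: 0.453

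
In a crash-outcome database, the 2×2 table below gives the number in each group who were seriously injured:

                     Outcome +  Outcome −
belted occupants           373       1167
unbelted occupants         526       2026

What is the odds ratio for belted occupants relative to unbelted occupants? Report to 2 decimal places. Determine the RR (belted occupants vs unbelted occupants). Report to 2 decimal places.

odds, belted occupants = 373/1167 = 0.3196
odds, unbelted occupants = 526/2026 = 0.2596
OR = 0.3196 / 0.2596 = 1.23
risk, belted occupants = 373/1540 = 0.2422
risk, unbelted occupants = 526/2552 = 0.2061
RR = 0.2422 / 0.2061 = 1.18

OR = 1.23; RR = 1.18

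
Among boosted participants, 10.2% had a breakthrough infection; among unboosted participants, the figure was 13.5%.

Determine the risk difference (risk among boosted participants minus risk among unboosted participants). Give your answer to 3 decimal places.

risk difference = 0.1020 − 0.1350 = -0.033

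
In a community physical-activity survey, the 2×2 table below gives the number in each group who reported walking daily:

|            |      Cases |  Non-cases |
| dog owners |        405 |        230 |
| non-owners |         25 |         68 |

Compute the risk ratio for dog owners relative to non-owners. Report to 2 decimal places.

risk, dog owners = 405/635 = 0.6378
risk, non-owners = 25/93 = 0.2688
RR = 0.6378 / 0.2688 = 2.37

RR: 2.37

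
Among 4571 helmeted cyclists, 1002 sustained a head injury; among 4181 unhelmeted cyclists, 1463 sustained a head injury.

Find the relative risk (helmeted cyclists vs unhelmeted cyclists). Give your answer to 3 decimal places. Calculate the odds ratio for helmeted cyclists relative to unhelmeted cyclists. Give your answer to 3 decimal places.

risk, helmeted cyclists = 1002/4571 = 0.2192
risk, unhelmeted cyclists = 1463/4181 = 0.3499
RR = 0.2192 / 0.3499 = 0.626
OR = (1002 × 2718) / (3569 × 1463) = 2723436/5221447 ≈ 0.522

RR = 0.626; OR = 0.522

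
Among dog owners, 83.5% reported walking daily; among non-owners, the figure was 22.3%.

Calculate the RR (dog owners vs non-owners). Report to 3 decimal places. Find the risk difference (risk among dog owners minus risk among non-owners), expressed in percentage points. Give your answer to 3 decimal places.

RR = 3.744; RD = 61.200

RR = 0.8350 / 0.2230 = 3.744
risk difference = 0.8350 − 0.2230 = 0.6120 → 61.200 percentage points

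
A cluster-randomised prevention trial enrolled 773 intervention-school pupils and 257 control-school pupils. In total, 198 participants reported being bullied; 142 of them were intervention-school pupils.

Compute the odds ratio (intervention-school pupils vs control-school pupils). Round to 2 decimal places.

OR: 0.81

intervention-school pupils without the outcome: 773 − 142 = 631
control-school pupils with the outcome: 198 − 142 = 56
control-school pupils without the outcome: 257 − 56 = 201
OR = (142 × 201) / (631 × 56) = 28542/35336 ≈ 0.81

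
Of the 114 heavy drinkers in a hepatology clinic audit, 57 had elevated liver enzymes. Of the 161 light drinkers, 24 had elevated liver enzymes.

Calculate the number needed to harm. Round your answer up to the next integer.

3

risk, heavy drinkers = 57/114 = 0.500000
risk, light drinkers = 24/161 = 0.149068
absolute risk difference = 0.350932
1 / 0.350932 = 2.850 → round up → 3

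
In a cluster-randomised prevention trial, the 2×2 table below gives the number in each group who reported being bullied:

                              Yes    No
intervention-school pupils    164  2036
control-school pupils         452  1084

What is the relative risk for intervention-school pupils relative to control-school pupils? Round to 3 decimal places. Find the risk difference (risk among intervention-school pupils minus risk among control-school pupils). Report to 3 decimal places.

risk, intervention-school pupils = 164/2200 = 0.0745
risk, control-school pupils = 452/1536 = 0.2943
RR = 0.0745 / 0.2943 = 0.253
risk difference = 0.0745 − 0.2943 = -0.220

RR = 0.253; RD = -0.220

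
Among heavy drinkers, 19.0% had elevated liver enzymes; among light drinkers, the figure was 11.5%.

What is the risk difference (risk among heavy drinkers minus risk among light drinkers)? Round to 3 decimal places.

risk difference = 0.1900 − 0.1150 = 0.075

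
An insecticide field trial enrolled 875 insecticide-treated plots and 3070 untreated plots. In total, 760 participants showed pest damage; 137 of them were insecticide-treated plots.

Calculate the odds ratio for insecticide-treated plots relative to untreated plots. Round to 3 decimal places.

0.729

insecticide-treated plots without the outcome: 875 − 137 = 738
untreated plots with the outcome: 760 − 137 = 623
untreated plots without the outcome: 3070 − 623 = 2447
OR = (137 × 2447) / (738 × 623) = 335239/459774 ≈ 0.729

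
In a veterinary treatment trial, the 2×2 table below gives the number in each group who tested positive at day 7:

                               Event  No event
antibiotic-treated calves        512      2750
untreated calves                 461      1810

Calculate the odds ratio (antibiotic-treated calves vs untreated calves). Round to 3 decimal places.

OR: 0.731

odds, antibiotic-treated calves = 512/2750 = 0.1862
odds, untreated calves = 461/1810 = 0.2547
OR = 0.1862 / 0.2547 = 0.731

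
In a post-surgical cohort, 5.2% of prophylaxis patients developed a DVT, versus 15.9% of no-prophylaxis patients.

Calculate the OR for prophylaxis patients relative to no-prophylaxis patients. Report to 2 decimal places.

OR = 0.29

odds, prophylaxis patients = 0.0520/0.9480 = 0.0549
odds, no-prophylaxis patients = 0.1590/0.8410 = 0.1891
OR = 0.0549 / 0.1891 = 0.29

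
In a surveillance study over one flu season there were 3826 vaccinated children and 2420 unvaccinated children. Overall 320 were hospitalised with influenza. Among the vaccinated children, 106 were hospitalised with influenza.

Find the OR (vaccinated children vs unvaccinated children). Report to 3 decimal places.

OR = 0.294

vaccinated children without the outcome: 3826 − 106 = 3720
unvaccinated children with the outcome: 320 − 106 = 214
unvaccinated children without the outcome: 2420 − 214 = 2206
odds, vaccinated children = 106/3720 = 0.02849
odds, unvaccinated children = 214/2206 = 0.09701
OR = 0.02849 / 0.09701 = 0.294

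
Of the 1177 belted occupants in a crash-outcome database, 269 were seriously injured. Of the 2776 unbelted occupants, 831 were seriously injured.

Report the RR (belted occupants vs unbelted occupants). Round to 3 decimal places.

RR ≈ 0.763

risk, belted occupants = 269/1177 = 0.2285
risk, unbelted occupants = 831/2776 = 0.2994
RR = 0.2285 / 0.2994 = 0.763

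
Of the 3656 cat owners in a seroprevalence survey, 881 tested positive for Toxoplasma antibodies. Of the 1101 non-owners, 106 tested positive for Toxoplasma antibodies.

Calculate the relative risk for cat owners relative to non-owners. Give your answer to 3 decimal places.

risk, cat owners = 881/3656 = 0.2410
risk, non-owners = 106/1101 = 0.0963
RR = 0.2410 / 0.0963 = 2.503

RR: 2.503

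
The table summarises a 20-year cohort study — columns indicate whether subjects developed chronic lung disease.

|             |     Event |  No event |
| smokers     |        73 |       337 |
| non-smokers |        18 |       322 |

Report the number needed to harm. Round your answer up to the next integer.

8

risk, smokers = 73/410 = 0.178049
risk, non-smokers = 18/340 = 0.052941
absolute risk difference = 0.125108
1 / 0.125108 = 7.993 → round up → 8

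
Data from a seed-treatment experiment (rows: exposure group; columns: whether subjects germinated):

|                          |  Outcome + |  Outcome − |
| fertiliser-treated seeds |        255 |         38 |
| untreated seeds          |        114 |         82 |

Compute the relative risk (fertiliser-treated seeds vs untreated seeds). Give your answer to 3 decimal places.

risk, fertiliser-treated seeds = 255/293 = 0.8703
risk, untreated seeds = 114/196 = 0.5816
RR = 0.8703 / 0.5816 = 1.496

1.496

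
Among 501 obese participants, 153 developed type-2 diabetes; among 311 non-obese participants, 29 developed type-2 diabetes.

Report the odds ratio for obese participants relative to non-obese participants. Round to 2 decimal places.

4.28

odds, obese participants = 153/348 = 0.4397
odds, non-obese participants = 29/282 = 0.1028
OR = 0.4397 / 0.1028 = 4.28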